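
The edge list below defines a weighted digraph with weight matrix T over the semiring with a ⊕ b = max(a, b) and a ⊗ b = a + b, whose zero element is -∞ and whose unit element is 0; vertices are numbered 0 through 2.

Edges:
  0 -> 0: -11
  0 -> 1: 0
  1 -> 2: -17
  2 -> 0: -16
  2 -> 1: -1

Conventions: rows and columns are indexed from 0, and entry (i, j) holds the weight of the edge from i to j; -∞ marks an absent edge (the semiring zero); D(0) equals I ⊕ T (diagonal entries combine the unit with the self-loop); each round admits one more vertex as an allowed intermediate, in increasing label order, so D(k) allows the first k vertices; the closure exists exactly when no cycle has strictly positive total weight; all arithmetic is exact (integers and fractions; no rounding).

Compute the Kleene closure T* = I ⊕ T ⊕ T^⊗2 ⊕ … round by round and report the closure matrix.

D(0):
  [0, 0, -∞]
  [-∞, 0, -17]
  [-16, -1, 0]
D(1):
  [0, 0, -∞]
  [-∞, 0, -17]
  [-16, -1, 0]
D(2):
  [0, 0, -17]
  [-∞, 0, -17]
  [-16, -1, 0]
D(3):
  [0, 0, -17]
  [-33, 0, -17]
  [-16, -1, 0]
Answer: T* = [[0, 0, -17], [-33, 0, -17], [-16, -1, 0]]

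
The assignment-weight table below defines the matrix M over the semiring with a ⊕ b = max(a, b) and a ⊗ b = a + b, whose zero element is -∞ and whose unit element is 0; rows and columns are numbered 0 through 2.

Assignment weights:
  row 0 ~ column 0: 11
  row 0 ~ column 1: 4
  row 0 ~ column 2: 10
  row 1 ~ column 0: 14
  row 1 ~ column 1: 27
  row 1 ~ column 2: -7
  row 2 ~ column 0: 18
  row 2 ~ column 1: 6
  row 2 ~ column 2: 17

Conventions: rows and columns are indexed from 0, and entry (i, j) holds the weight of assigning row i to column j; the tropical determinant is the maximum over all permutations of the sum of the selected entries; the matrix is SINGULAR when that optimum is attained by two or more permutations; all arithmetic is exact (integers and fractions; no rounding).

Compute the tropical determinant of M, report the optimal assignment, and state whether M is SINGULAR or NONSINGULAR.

σ = (0, 1, 2): 11 + 27 + 17 = 55
σ = (0, 2, 1): 11 + (-7) + 6 = 10
σ = (1, 0, 2): 4 + 14 + 17 = 35
σ = (1, 2, 0): 4 + (-7) + 18 = 15
σ = (2, 0, 1): 10 + 14 + 6 = 30
σ = (2, 1, 0): 10 + 27 + 18 = 55
Optimal value attained by: σ = (0, 1, 2).
Answer: det⊕(M) = 55; verdict: SINGULAR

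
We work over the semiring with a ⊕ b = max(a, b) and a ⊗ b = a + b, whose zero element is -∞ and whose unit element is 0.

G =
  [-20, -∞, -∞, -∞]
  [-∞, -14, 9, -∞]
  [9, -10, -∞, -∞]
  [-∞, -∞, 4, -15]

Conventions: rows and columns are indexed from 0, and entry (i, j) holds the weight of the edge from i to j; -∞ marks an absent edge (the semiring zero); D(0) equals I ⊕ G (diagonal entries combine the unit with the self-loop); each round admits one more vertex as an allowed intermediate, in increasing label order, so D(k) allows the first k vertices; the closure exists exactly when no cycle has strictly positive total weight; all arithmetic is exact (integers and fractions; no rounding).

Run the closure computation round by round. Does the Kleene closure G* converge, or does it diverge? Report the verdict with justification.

D(0):
  [0, -∞, -∞, -∞]
  [-∞, 0, 9, -∞]
  [9, -10, 0, -∞]
  [-∞, -∞, 4, 0]
D(1):
  [0, -∞, -∞, -∞]
  [-∞, 0, 9, -∞]
  [9, -10, 0, -∞]
  [-∞, -∞, 4, 0]
D(2):
  [0, -∞, -∞, -∞]
  [-∞, 0, 9, -∞]
  [9, -10, 0, -∞]
  [-∞, -∞, 4, 0]
D(3):
  [0, -∞, -∞, -∞]
  [18, 0, 9, -∞]
  [9, -10, 0, -∞]
  [13, -6, 4, 0]
D(4):
  [0, -∞, -∞, -∞]
  [18, 0, 9, -∞]
  [9, -10, 0, -∞]
  [13, -6, 4, 0]
Key observation: every diagonal entry stays at the unit through all rounds, so no improving cycle exists.
Answer: CONVERGES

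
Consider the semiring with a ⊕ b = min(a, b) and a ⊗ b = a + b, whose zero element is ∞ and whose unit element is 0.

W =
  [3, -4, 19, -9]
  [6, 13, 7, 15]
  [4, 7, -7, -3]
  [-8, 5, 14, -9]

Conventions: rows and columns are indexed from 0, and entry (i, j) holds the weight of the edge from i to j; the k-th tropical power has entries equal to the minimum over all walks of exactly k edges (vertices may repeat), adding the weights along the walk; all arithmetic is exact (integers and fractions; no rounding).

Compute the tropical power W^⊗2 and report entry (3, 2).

W^⊗2:
  [-17, -4, 3, -18]
  [7, 2, 0, -3]
  [-11, 0, -14, -12]
  [-17, -12, 5, -18]
Key observation: the optimum is the walk 3->3->2, with weight (-9) + 14 = 5.
Optimal value attained by: walk 3->3->2.
Answer: (W^⊗2)[3][2] = 5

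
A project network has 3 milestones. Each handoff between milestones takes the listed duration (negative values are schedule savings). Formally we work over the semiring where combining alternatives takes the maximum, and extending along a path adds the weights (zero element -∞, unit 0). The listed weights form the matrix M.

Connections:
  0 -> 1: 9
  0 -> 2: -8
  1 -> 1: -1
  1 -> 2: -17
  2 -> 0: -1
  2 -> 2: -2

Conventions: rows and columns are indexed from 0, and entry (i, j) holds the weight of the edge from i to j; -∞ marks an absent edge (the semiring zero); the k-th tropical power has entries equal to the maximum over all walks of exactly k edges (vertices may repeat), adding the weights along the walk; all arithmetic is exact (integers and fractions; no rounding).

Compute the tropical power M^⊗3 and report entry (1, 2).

M^⊗2:
  [-9, 8, -8]
  [-18, -2, -18]
  [-3, 8, -4]
M^⊗3:
  [-9, 7, -9]
  [-19, -3, -19]
  [-5, 7, -6]
Key observation: the optimum is the walk 1->1->1->2, with weight (-1) + (-1) + (-17) = -19.
Optimal value attained by: walk 1->1->1->2.
Answer: (M^⊗3)[1][2] = -19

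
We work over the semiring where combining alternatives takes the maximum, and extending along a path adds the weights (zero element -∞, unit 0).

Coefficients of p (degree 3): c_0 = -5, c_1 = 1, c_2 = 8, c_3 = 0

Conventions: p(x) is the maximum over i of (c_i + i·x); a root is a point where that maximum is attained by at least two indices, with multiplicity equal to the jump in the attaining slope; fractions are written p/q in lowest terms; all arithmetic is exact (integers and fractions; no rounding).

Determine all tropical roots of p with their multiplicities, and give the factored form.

hull edge (i=0, c=-5) to (i=2, c=8): slope 13/2, span 2
hull edge (i=2, c=8) to (i=3, c=0): slope -8, span 1
Factored form: p(x) = 0 ⊗ (x ⊕ (-13/2)) ⊗ (x ⊕ (-13/2)) ⊗ (x ⊕ 8)
Answer: roots = -13/2 (mult 2), 8 (mult 1)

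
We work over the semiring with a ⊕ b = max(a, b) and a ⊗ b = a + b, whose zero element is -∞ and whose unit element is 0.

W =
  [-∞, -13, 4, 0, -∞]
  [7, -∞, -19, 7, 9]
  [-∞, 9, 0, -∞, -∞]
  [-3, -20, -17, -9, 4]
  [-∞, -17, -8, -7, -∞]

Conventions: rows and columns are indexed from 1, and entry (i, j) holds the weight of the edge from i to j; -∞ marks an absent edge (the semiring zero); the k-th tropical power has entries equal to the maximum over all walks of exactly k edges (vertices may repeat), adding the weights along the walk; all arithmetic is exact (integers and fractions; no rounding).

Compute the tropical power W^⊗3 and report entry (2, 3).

W^⊗2:
  [-3, 13, 4, -6, 4]
  [4, -6, 11, 7, 11]
  [16, 9, 0, 16, 18]
  [-12, -8, 1, -3, -5]
  [-10, 1, -8, -10, -3]
W^⊗3:
  [20, 13, 4, 20, 22]
  [4, 20, 11, 4, 11]
  [16, 9, 20, 16, 20]
  [-1, 10, 1, -1, 1]
  [8, 1, -6, 8, 10]
Key observation: the optimum is the walk 2->1->3->3, with weight 7 + 4 + 0 = 11.
Optimal value attained by: walk 2->1->3->3.
Answer: (W^⊗3)[2][3] = 11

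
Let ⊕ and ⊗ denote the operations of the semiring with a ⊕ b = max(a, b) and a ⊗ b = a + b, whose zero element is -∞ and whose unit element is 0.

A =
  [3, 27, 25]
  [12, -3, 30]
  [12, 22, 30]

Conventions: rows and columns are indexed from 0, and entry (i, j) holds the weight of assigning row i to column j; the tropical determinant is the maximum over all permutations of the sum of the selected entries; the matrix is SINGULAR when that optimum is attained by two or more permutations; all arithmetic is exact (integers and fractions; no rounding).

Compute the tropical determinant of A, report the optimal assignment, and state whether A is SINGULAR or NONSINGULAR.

σ = (0, 1, 2): 3 + (-3) + 30 = 30
σ = (0, 2, 1): 3 + 30 + 22 = 55
σ = (1, 0, 2): 27 + 12 + 30 = 69
σ = (1, 2, 0): 27 + 30 + 12 = 69
σ = (2, 0, 1): 25 + 12 + 22 = 59
σ = (2, 1, 0): 25 + (-3) + 12 = 34
Optimal value attained by: σ = (1, 0, 2).
Answer: det⊕(A) = 69; verdict: SINGULAR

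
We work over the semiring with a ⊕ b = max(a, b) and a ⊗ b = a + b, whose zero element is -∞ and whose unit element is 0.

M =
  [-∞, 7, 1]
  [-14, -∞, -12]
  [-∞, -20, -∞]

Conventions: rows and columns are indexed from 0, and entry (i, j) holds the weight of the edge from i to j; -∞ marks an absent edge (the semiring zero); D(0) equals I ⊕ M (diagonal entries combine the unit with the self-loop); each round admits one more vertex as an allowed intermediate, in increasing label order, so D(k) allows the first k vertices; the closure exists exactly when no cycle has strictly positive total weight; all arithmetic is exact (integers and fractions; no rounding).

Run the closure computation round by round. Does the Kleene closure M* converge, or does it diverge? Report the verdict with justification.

D(0):
  [0, 7, 1]
  [-14, 0, -12]
  [-∞, -20, 0]
D(1):
  [0, 7, 1]
  [-14, 0, -12]
  [-∞, -20, 0]
D(2):
  [0, 7, 1]
  [-14, 0, -12]
  [-34, -20, 0]
D(3):
  [0, 7, 1]
  [-14, 0, -12]
  [-34, -20, 0]
Key observation: every diagonal entry stays at the unit through all rounds, so no improving cycle exists.
Answer: CONVERGES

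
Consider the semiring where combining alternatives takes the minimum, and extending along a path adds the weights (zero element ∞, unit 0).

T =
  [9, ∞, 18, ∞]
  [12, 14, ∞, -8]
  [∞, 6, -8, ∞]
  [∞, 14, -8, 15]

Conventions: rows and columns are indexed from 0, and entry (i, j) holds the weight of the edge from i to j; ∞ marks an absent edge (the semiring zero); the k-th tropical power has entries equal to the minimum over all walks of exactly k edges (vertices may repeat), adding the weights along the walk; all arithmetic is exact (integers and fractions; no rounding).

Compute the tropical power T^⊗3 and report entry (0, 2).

T^⊗2:
  [18, 24, 10, ∞]
  [21, 6, -16, 6]
  [18, -2, -16, -2]
  [26, -2, -16, 6]
T^⊗3:
  [27, 16, 2, 16]
  [18, -10, -24, -2]
  [10, -10, -24, -10]
  [10, -10, -24, -10]
Key observation: the optimum is the walk 0->2->2->2, with weight 18 + (-8) + (-8) = 2.
Optimal value attained by: walk 0->2->2->2.
Answer: (T^⊗3)[0][2] = 2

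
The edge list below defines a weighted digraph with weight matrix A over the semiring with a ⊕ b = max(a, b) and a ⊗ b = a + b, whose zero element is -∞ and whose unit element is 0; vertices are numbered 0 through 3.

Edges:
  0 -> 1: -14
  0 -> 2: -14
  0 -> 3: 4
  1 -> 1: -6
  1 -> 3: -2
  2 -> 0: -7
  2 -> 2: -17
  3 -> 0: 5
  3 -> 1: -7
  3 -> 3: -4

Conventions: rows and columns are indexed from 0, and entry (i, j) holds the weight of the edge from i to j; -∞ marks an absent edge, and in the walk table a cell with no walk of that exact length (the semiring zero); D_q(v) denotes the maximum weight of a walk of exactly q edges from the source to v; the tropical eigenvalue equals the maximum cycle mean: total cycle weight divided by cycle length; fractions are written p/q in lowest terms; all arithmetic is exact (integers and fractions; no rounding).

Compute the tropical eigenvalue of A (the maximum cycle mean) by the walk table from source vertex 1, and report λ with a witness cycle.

q=0: [-∞, 0, -∞, -∞]
q=1: [-∞, -6, -∞, -2]
q=2: [3, -9, -∞, -6]
q=3: [-1, -11, -11, 7]
q=4: [12, 0, -15, 3]
Optimal cycle mean attained by: cycle 0->3->0, total 4 + 5, length 2.
Answer: λ = 9/2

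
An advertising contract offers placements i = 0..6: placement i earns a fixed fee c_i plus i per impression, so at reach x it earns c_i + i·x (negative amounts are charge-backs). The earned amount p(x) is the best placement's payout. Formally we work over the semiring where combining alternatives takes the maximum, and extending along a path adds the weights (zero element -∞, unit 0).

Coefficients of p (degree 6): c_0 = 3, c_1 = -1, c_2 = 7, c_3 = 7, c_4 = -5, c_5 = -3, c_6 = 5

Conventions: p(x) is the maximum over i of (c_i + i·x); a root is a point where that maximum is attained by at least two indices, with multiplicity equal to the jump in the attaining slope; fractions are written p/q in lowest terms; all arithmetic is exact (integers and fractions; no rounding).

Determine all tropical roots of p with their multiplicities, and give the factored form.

hull edge (i=0, c=3) to (i=2, c=7): slope 2, span 2
hull edge (i=2, c=7) to (i=3, c=7): slope 0, span 1
hull edge (i=3, c=7) to (i=6, c=5): slope -2/3, span 3
Factored form: p(x) = 5 ⊗ (x ⊕ (-2)) ⊗ (x ⊕ (-2)) ⊗ (x ⊕ 0) ⊗ (x ⊕ 2/3) ⊗ (x ⊕ 2/3) ⊗ (x ⊕ 2/3)
Answer: roots = -2 (mult 2), 0 (mult 1), 2/3 (mult 3)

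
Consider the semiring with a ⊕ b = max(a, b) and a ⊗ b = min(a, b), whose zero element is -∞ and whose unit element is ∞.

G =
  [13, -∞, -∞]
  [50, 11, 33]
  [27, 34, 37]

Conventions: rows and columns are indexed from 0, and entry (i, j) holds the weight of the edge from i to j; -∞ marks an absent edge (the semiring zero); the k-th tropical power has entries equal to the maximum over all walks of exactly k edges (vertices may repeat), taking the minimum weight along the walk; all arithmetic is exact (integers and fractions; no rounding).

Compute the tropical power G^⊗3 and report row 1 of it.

G^⊗2:
  [13, -∞, -∞]
  [27, 33, 33]
  [34, 34, 37]
G^⊗3:
  [13, -∞, -∞]
  [33, 33, 33]
  [34, 34, 37]
Answer: row 1 of G^⊗3 = [33, 33, 33]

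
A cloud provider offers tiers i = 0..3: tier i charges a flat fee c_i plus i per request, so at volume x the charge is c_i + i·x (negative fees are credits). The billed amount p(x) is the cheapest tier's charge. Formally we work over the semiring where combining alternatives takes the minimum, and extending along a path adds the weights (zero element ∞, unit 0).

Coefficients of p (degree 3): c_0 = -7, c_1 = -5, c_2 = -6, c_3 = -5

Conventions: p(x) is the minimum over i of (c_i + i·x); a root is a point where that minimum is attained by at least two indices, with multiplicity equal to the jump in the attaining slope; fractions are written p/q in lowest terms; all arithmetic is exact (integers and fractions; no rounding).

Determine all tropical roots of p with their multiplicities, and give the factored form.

hull edge (i=0, c=-7) to (i=2, c=-6): slope 1/2, span 2
hull edge (i=2, c=-6) to (i=3, c=-5): slope 1, span 1
Factored form: p(x) = -5 ⊗ (x ⊕ (-1)) ⊗ (x ⊕ (-1/2)) ⊗ (x ⊕ (-1/2))
Answer: roots = -1 (mult 1), -1/2 (mult 2)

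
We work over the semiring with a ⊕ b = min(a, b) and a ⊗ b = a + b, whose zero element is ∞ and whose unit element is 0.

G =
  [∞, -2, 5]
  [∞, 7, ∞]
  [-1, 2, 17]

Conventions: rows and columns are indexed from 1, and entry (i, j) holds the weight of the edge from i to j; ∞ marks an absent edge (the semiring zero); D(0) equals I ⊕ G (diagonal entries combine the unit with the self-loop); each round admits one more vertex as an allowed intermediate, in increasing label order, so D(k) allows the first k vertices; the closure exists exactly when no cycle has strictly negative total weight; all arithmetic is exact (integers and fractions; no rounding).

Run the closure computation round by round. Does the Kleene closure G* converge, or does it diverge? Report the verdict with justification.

D(0):
  [0, -2, 5]
  [∞, 0, ∞]
  [-1, 2, 0]
D(1):
  [0, -2, 5]
  [∞, 0, ∞]
  [-1, -3, 0]
D(2):
  [0, -2, 5]
  [∞, 0, ∞]
  [-1, -3, 0]
D(3):
  [0, -2, 5]
  [∞, 0, ∞]
  [-1, -3, 0]
Key observation: every diagonal entry stays at the unit through all rounds, so no improving cycle exists.
Answer: CONVERGES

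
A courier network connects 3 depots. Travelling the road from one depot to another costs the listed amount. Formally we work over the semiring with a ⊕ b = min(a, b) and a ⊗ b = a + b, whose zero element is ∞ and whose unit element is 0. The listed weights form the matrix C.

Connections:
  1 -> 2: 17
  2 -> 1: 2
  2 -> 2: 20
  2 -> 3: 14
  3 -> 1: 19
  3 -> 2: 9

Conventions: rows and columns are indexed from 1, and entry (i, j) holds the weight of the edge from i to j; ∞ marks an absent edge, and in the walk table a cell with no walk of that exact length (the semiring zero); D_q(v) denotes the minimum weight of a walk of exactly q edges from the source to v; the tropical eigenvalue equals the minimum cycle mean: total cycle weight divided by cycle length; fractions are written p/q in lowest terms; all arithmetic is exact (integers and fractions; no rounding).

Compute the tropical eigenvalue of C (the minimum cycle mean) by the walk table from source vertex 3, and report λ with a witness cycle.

q=0: [∞, ∞, 0]
q=1: [19, 9, ∞]
q=2: [11, 29, 23]
q=3: [31, 28, 43]
Optimal cycle mean attained by: cycle 1->2->1, total 17 + 2, length 2.
Answer: λ = 19/2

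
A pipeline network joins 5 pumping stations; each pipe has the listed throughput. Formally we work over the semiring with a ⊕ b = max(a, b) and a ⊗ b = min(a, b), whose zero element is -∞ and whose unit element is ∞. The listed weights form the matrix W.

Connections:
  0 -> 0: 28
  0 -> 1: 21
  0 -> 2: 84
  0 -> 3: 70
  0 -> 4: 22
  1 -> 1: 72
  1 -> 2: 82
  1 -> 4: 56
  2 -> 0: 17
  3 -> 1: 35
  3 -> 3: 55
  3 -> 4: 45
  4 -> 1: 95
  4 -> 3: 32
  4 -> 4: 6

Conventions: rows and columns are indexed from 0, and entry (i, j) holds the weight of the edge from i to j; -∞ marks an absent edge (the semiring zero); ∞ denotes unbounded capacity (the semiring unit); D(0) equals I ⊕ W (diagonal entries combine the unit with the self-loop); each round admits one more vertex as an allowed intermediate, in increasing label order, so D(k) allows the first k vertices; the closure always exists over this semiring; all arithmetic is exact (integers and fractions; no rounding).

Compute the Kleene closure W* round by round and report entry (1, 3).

D(0):
  [∞, 21, 84, 70, 22]
  [-∞, ∞, 82, -∞, 56]
  [17, -∞, ∞, -∞, -∞]
  [-∞, 35, -∞, ∞, 45]
  [-∞, 95, -∞, 32, ∞]
D(1):
  [∞, 21, 84, 70, 22]
  [-∞, ∞, 82, -∞, 56]
  [17, 17, ∞, 17, 17]
  [-∞, 35, -∞, ∞, 45]
  [-∞, 95, -∞, 32, ∞]
D(2):
  [∞, 21, 84, 70, 22]
  [-∞, ∞, 82, -∞, 56]
  [17, 17, ∞, 17, 17]
  [-∞, 35, 35, ∞, 45]
  [-∞, 95, 82, 32, ∞]
D(3):
  [∞, 21, 84, 70, 22]
  [17, ∞, 82, 17, 56]
  [17, 17, ∞, 17, 17]
  [17, 35, 35, ∞, 45]
  [17, 95, 82, 32, ∞]
D(4):
  [∞, 35, 84, 70, 45]
  [17, ∞, 82, 17, 56]
  [17, 17, ∞, 17, 17]
  [17, 35, 35, ∞, 45]
  [17, 95, 82, 32, ∞]
D(5):
  [∞, 45, 84, 70, 45]
  [17, ∞, 82, 32, 56]
  [17, 17, ∞, 17, 17]
  [17, 45, 45, ∞, 45]
  [17, 95, 82, 32, ∞]
Answer: W*[1][3] = 32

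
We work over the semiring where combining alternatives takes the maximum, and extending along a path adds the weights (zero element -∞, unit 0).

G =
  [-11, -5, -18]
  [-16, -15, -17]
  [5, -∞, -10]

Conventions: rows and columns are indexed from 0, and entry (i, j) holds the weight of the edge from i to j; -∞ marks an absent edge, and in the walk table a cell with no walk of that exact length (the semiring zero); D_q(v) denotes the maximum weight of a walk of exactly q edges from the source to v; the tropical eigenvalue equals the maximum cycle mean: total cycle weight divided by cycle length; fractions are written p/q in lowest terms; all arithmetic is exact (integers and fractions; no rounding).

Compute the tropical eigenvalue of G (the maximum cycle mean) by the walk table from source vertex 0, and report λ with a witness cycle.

q=0: [0, -∞, -∞]
q=1: [-11, -5, -18]
q=2: [-13, -16, -22]
q=3: [-17, -18, -31]
Optimal cycle mean attained by: cycle 0->1->2->0, total (-5) + (-17) + 5, length 3.
Answer: λ = -17/3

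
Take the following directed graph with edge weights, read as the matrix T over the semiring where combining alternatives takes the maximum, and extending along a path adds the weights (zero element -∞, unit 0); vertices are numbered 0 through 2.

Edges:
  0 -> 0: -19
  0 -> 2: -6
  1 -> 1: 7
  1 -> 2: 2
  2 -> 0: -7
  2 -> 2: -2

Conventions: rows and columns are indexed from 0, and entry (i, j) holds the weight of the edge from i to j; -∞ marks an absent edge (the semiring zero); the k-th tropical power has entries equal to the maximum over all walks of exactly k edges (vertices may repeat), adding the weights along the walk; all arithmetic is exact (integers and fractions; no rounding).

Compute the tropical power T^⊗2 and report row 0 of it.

T^⊗2:
  [-13, -∞, -8]
  [-5, 14, 9]
  [-9, -∞, -4]
Answer: row 0 of T^⊗2 = [-13, -∞, -8]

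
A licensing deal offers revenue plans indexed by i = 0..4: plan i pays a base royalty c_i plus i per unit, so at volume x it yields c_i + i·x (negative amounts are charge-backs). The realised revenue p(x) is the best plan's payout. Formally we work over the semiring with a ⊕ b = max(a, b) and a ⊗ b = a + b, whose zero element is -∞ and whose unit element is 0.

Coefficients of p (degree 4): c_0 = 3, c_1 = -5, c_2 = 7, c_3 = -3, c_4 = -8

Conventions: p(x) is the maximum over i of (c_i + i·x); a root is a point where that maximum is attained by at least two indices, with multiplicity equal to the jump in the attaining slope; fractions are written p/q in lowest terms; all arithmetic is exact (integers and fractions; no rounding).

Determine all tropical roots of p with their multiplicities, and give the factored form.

hull edge (i=0, c=3) to (i=2, c=7): slope 2, span 2
hull edge (i=2, c=7) to (i=4, c=-8): slope -15/2, span 2
Factored form: p(x) = -8 ⊗ (x ⊕ (-2)) ⊗ (x ⊕ (-2)) ⊗ (x ⊕ 15/2) ⊗ (x ⊕ 15/2)
Answer: roots = -2 (mult 2), 15/2 (mult 2)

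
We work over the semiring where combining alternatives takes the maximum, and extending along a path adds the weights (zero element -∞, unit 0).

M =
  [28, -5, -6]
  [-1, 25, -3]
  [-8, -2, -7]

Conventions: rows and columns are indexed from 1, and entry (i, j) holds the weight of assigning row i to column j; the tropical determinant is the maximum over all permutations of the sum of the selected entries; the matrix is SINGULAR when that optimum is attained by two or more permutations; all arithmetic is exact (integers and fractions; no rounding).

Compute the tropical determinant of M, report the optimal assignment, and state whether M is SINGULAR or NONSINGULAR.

σ = (1, 2, 3): 28 + 25 + (-7) = 46
σ = (1, 3, 2): 28 + (-3) + (-2) = 23
σ = (2, 1, 3): (-5) + (-1) + (-7) = -13
σ = (2, 3, 1): (-5) + (-3) + (-8) = -16
σ = (3, 1, 2): (-6) + (-1) + (-2) = -9
σ = (3, 2, 1): (-6) + 25 + (-8) = 11
Optimal value attained by: σ = (1, 2, 3).
Answer: det⊕(M) = 46; verdict: NONSINGULAR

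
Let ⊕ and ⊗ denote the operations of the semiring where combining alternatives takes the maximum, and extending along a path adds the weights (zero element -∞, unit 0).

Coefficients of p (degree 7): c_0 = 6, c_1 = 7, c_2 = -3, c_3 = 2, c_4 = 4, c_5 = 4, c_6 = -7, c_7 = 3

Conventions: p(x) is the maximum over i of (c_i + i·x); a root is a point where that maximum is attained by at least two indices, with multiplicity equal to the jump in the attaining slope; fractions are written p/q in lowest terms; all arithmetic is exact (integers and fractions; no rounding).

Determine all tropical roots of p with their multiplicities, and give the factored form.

hull edge (i=0, c=6) to (i=1, c=7): slope 1, span 1
hull edge (i=1, c=7) to (i=7, c=3): slope -2/3, span 6
Factored form: p(x) = 3 ⊗ (x ⊕ (-1)) ⊗ (x ⊕ 2/3) ⊗ (x ⊕ 2/3) ⊗ (x ⊕ 2/3) ⊗ (x ⊕ 2/3) ⊗ (x ⊕ 2/3) ⊗ (x ⊕ 2/3)
Answer: roots = -1 (mult 1), 2/3 (mult 6)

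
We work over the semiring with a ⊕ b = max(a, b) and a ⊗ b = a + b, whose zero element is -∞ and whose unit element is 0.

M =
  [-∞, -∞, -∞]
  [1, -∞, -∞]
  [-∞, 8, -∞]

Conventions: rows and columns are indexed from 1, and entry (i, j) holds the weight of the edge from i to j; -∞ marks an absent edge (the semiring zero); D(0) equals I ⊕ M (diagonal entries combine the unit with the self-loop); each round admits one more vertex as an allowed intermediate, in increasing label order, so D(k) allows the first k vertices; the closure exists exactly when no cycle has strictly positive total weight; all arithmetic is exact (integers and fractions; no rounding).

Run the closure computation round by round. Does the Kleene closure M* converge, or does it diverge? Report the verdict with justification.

D(0):
  [0, -∞, -∞]
  [1, 0, -∞]
  [-∞, 8, 0]
D(1):
  [0, -∞, -∞]
  [1, 0, -∞]
  [-∞, 8, 0]
D(2):
  [0, -∞, -∞]
  [1, 0, -∞]
  [9, 8, 0]
D(3):
  [0, -∞, -∞]
  [1, 0, -∞]
  [9, 8, 0]
Key observation: every diagonal entry stays at the unit through all rounds, so no improving cycle exists.
Answer: CONVERGES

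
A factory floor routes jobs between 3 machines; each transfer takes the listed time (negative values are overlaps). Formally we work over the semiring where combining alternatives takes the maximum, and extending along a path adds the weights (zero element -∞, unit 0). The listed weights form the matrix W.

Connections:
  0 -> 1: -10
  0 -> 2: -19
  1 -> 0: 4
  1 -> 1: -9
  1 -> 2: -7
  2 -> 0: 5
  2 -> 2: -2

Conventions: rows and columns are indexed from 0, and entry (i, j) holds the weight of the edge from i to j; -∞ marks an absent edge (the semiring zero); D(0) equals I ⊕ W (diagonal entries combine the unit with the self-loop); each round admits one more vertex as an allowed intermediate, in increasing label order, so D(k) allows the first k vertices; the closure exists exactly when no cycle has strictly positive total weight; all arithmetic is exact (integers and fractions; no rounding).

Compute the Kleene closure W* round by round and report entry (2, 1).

D(0):
  [0, -10, -19]
  [4, 0, -7]
  [5, -∞, 0]
D(1):
  [0, -10, -19]
  [4, 0, -7]
  [5, -5, 0]
D(2):
  [0, -10, -17]
  [4, 0, -7]
  [5, -5, 0]
D(3):
  [0, -10, -17]
  [4, 0, -7]
  [5, -5, 0]
Answer: W*[2][1] = -5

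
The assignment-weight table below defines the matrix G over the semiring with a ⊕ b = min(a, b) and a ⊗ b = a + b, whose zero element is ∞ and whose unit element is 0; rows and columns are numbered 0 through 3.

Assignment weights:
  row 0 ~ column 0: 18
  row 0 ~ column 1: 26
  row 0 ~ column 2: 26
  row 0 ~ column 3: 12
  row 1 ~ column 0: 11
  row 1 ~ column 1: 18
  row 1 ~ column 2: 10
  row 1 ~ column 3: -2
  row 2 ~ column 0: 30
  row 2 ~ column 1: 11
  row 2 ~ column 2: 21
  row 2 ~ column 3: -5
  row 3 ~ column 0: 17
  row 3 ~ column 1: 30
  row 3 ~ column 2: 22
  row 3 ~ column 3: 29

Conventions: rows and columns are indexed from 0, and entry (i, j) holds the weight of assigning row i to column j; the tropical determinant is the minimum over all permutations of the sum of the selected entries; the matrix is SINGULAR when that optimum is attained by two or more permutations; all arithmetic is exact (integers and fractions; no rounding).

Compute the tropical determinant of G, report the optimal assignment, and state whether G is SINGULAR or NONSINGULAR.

σ = (0, 1, 2, 3): 18 + 18 + 21 + 29 = 86
σ = (0, 1, 3, 2): 18 + 18 + (-5) + 22 = 53
σ = (0, 2, 1, 3): 18 + 10 + 11 + 29 = 68
σ = (0, 2, 3, 1): 18 + 10 + (-5) + 30 = 53
σ = (0, 3, 1, 2): 18 + (-2) + 11 + 22 = 49
σ = (0, 3, 2, 1): 18 + (-2) + 21 + 30 = 67
σ = (1, 0, 2, 3): 26 + 11 + 21 + 29 = 87
σ = (1, 0, 3, 2): 26 + 11 + (-5) + 22 = 54
σ = (1, 2, 0, 3): 26 + 10 + 30 + 29 = 95
σ = (1, 2, 3, 0): 26 + 10 + (-5) + 17 = 48
σ = (1, 3, 0, 2): 26 + (-2) + 30 + 22 = 76
σ = (1, 3, 2, 0): 26 + (-2) + 21 + 17 = 62
σ = (2, 0, 1, 3): 26 + 11 + 11 + 29 = 77
σ = (2, 0, 3, 1): 26 + 11 + (-5) + 30 = 62
σ = (2, 1, 0, 3): 26 + 18 + 30 + 29 = 103
σ = (2, 1, 3, 0): 26 + 18 + (-5) + 17 = 56
σ = (2, 3, 0, 1): 26 + (-2) + 30 + 30 = 84
σ = (2, 3, 1, 0): 26 + (-2) + 11 + 17 = 52
σ = (3, 0, 1, 2): 12 + 11 + 11 + 22 = 56
σ = (3, 0, 2, 1): 12 + 11 + 21 + 30 = 74
σ = (3, 1, 0, 2): 12 + 18 + 30 + 22 = 82
σ = (3, 1, 2, 0): 12 + 18 + 21 + 17 = 68
σ = (3, 2, 0, 1): 12 + 10 + 30 + 30 = 82
σ = (3, 2, 1, 0): 12 + 10 + 11 + 17 = 50
Optimal value attained by: σ = (1, 2, 3, 0).
Answer: det⊕(G) = 48; verdict: NONSINGULAR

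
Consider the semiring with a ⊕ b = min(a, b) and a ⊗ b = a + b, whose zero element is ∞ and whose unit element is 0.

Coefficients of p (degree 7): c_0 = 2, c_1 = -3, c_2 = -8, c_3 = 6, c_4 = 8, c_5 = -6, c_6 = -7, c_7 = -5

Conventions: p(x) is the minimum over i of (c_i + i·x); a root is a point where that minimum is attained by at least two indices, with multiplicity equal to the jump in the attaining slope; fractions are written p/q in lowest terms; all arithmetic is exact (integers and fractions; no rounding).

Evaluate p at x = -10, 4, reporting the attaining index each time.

p(-10) = min(2+0·(-10)=2, -3+1·(-10)=-13, -8+2·(-10)=-28, 6+3·(-10)=-24, 8+4·(-10)=-32, -6+5·(-10)=-56, -7+6·(-10)=-67, -5+7·(-10)=-75) = -75 (attained by i=7)
p(4) = min(2+0·4=2, -3+1·4=1, -8+2·4=0, 6+3·4=18, 8+4·4=24, -6+5·4=14, -7+6·4=17, -5+7·4=23) = 0 (attained by i=2)
Answer: p(-10) = -75; p(4) = 0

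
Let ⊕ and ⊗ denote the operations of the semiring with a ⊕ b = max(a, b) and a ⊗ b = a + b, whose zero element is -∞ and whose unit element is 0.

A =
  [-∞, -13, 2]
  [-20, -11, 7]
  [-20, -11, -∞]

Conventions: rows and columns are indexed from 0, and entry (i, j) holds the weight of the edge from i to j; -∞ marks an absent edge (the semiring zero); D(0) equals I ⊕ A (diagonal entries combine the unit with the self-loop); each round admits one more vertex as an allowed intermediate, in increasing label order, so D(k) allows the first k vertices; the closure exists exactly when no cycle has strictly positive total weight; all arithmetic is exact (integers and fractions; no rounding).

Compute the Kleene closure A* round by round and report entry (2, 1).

D(0):
  [0, -13, 2]
  [-20, 0, 7]
  [-20, -11, 0]
D(1):
  [0, -13, 2]
  [-20, 0, 7]
  [-20, -11, 0]
D(2):
  [0, -13, 2]
  [-20, 0, 7]
  [-20, -11, 0]
D(3):
  [0, -9, 2]
  [-13, 0, 7]
  [-20, -11, 0]
Answer: A*[2][1] = -11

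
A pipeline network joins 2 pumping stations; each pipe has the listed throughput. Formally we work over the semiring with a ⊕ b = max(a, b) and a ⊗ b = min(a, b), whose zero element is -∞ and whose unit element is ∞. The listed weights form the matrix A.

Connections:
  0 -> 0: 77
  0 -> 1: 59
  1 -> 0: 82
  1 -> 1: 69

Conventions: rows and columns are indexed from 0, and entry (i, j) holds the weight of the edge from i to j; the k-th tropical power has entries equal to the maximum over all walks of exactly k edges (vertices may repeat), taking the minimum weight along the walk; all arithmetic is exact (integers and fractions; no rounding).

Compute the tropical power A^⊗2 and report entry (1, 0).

A^⊗2:
  [77, 59]
  [77, 69]
Key observation: the optimum is the walk 1->0->0, with weight 82 min 77 = 77.
Optimal value attained by: walk 1->0->0.
Answer: (A^⊗2)[1][0] = 77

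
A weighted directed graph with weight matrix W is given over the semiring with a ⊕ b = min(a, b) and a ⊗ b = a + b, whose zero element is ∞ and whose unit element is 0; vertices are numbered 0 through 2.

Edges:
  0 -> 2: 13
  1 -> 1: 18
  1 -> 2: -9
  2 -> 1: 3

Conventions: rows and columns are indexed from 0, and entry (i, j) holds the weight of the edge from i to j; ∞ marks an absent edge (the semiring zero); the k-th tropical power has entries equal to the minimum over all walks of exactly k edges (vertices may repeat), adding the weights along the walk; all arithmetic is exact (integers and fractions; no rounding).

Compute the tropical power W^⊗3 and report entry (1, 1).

W^⊗2:
  [∞, 16, ∞]
  [∞, -6, 9]
  [∞, 21, -6]
W^⊗3:
  [∞, 34, 7]
  [∞, 12, -15]
  [∞, -3, 12]
Key observation: the optimum is the walk 1->1->2->1, with weight 18 + (-9) + 3 = 12.
Optimal value attained by: walk 1->1->2->1.
Answer: (W^⊗3)[1][1] = 12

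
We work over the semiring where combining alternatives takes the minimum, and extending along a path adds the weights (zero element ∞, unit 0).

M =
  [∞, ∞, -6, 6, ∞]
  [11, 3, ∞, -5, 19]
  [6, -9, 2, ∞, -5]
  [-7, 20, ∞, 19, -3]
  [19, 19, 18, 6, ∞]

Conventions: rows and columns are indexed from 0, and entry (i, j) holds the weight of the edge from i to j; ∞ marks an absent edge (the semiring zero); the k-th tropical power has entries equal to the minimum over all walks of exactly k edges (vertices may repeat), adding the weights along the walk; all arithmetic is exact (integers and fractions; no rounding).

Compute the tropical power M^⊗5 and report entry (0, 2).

M^⊗2:
  [-1, -15, -4, 25, -11]
  [-12, 6, 5, -2, -8]
  [2, -7, 0, -14, -3]
  [12, 16, -13, -1, 16]
  [-1, 9, 13, 14, 3]
M^⊗3:
  [-4, -13, -7, -20, -9]
  [-9, -4, -18, -6, -5]
  [-21, -9, -4, -12, -17]
  [-8, -22, -11, 11, -18]
  [7, 4, -7, 4, 8]
M^⊗4:
  [-27, -16, -10, -18, -23]
  [-13, -27, -16, -9, -23]
  [-19, -13, -27, -15, -15]
  [-11, -20, -14, -27, -16]
  [-3, -16, -5, -1, -12]
M^⊗5:
  [-25, -19, -33, -21, -21]
  [-16, -25, -19, -32, -21]
  [-22, -36, -25, -18, -32]
  [-34, -23, -17, -25, -30]
  [-8, -14, -9, -21, -10]
Key observation: the optimum is the walk 0->2->1->3->0->2, with weight (-6) + (-9) + (-5) + (-7) + (-6) = -33.
Optimal value attained by: walk 0->2->1->3->0->2.
Answer: (M^⊗5)[0][2] = -33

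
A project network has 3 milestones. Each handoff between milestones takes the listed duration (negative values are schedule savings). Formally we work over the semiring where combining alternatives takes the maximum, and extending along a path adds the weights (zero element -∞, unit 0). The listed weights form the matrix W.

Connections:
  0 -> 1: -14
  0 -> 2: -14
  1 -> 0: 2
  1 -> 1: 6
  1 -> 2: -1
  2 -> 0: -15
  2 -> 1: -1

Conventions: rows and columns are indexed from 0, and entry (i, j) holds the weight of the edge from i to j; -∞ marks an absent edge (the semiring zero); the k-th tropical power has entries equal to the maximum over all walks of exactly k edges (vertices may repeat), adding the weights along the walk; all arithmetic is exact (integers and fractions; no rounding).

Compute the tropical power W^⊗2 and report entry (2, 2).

W^⊗2:
  [-12, -8, -15]
  [8, 12, 5]
  [1, 5, -2]
Key observation: the optimum is the walk 2->1->2, with weight (-1) + (-1) = -2.
Optimal value attained by: walk 2->1->2.
Answer: (W^⊗2)[2][2] = -2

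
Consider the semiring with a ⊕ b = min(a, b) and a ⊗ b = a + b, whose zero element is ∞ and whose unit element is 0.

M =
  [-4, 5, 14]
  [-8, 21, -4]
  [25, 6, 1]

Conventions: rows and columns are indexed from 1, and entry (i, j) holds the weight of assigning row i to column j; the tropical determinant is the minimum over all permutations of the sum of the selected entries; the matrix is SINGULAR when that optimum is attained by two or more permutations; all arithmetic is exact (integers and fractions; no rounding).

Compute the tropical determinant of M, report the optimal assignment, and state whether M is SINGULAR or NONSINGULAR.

σ = (1, 2, 3): (-4) + 21 + 1 = 18
σ = (1, 3, 2): (-4) + (-4) + 6 = -2
σ = (2, 1, 3): 5 + (-8) + 1 = -2
σ = (2, 3, 1): 5 + (-4) + 25 = 26
σ = (3, 1, 2): 14 + (-8) + 6 = 12
σ = (3, 2, 1): 14 + 21 + 25 = 60
Optimal value attained by: σ = (1, 3, 2).
Answer: det⊕(M) = -2; verdict: SINGULAR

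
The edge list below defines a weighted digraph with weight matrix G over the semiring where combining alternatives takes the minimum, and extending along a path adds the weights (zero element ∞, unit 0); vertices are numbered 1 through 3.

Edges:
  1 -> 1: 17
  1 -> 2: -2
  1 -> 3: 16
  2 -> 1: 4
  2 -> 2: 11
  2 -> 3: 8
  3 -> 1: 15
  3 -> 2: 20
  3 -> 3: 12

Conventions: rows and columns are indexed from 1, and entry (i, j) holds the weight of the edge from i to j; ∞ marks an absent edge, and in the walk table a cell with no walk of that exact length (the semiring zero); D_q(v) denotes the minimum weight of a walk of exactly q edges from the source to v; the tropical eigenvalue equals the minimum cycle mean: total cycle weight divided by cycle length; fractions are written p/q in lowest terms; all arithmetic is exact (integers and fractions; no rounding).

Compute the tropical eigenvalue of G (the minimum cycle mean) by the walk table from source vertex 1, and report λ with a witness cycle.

q=0: [0, ∞, ∞]
q=1: [17, -2, 16]
q=2: [2, 9, 6]
q=3: [13, 0, 17]
Optimal cycle mean attained by: cycle 1->2->1, total (-2) + 4, length 2.
Answer: λ = 1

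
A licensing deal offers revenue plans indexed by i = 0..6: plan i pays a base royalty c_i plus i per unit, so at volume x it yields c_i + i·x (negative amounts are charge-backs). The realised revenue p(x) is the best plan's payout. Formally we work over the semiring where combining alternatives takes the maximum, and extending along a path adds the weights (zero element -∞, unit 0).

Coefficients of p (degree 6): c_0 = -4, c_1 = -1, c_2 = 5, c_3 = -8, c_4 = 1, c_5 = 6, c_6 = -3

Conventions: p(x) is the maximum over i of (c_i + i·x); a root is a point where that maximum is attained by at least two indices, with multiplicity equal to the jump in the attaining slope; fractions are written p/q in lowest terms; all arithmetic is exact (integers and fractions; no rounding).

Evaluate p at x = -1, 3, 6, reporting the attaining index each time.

p(-1) = max(-4+0·(-1)=-4, -1+1·(-1)=-2, 5+2·(-1)=3, -8+3·(-1)=-11, 1+4·(-1)=-3, 6+5·(-1)=1, -3+6·(-1)=-9) = 3 (attained by i=2)
p(3) = max(-4+0·3=-4, -1+1·3=2, 5+2·3=11, -8+3·3=1, 1+4·3=13, 6+5·3=21, -3+6·3=15) = 21 (attained by i=5)
p(6) = max(-4+0·6=-4, -1+1·6=5, 5+2·6=17, -8+3·6=10, 1+4·6=25, 6+5·6=36, -3+6·6=33) = 36 (attained by i=5)
Answer: p(-1) = 3; p(3) = 21; p(6) = 36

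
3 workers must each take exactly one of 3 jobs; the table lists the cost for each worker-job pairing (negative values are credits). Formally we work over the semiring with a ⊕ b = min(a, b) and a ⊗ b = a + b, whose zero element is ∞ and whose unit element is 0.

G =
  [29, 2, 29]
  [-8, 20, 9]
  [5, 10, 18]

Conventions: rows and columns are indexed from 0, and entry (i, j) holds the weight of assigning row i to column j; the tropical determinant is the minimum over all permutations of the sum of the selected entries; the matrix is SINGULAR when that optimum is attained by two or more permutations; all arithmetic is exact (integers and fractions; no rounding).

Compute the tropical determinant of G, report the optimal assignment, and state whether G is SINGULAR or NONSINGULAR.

σ = (0, 1, 2): 29 + 20 + 18 = 67
σ = (0, 2, 1): 29 + 9 + 10 = 48
σ = (1, 0, 2): 2 + (-8) + 18 = 12
σ = (1, 2, 0): 2 + 9 + 5 = 16
σ = (2, 0, 1): 29 + (-8) + 10 = 31
σ = (2, 1, 0): 29 + 20 + 5 = 54
Optimal value attained by: σ = (1, 0, 2).
Answer: det⊕(G) = 12; verdict: NONSINGULAR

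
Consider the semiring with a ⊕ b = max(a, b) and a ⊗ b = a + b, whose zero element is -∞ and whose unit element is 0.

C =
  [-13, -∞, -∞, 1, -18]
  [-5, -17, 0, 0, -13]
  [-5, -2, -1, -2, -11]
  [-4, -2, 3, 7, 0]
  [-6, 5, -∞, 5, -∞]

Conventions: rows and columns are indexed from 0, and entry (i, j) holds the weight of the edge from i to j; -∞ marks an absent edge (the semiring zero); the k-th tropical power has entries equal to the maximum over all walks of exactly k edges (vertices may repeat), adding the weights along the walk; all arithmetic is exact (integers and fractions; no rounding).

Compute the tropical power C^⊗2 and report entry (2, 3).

C^⊗2:
  [-3, -1, 4, 8, 1]
  [-4, -2, 3, 7, 0]
  [-6, -3, 1, 5, -2]
  [3, 5, 10, 14, 7]
  [1, 3, 8, 12, 5]
Key observation: the optimum is the walk 2->3->3, with weight (-2) + 7 = 5.
Optimal value attained by: walk 2->3->3.
Answer: (C^⊗2)[2][3] = 5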